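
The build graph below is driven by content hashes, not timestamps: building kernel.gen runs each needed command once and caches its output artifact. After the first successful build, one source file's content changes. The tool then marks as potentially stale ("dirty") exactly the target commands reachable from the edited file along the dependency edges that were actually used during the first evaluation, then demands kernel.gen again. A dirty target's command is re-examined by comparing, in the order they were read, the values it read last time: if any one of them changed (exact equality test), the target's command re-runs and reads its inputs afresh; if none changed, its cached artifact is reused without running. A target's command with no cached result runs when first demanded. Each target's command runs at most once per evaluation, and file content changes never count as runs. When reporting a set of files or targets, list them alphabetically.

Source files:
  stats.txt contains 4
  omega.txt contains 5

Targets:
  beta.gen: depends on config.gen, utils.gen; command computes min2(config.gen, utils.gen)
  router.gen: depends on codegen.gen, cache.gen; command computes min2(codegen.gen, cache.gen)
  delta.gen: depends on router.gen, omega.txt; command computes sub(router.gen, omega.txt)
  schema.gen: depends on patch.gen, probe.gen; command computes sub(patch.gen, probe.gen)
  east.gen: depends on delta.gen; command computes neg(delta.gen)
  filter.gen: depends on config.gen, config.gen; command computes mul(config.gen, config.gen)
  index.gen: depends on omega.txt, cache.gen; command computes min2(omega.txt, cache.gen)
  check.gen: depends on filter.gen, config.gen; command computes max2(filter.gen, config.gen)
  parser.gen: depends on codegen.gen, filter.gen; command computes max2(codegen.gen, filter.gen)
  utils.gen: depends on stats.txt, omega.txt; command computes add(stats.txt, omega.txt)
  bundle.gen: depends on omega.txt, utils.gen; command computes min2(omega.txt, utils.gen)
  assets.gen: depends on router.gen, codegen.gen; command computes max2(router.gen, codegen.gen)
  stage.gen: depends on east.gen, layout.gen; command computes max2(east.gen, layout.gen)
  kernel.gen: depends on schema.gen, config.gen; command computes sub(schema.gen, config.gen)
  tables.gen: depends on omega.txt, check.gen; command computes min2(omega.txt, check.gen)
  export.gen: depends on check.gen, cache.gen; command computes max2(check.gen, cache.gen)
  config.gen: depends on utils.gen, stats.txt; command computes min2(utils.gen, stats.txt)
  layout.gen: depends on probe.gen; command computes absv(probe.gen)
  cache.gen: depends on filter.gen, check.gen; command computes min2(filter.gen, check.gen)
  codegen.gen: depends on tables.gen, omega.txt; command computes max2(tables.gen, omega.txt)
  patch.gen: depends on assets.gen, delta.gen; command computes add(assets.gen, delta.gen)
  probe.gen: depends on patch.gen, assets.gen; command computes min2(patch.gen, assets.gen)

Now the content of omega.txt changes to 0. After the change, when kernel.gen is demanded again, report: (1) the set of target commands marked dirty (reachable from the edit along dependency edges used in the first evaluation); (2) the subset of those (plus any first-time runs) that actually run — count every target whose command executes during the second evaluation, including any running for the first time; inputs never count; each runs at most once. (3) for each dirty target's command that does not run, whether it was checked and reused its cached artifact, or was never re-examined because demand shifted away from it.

Dirty set: assets.gen, cache.gen, check.gen, codegen.gen, config.gen, delta.gen, filter.gen, kernel.gen, patch.gen, probe.gen, router.gen, schema.gen, tables.gen, utils.gen.
Run set: assets.gen, codegen.gen, config.gen, delta.gen, patch.gen, probe.gen, router.gen, schema.gen, tables.gen, utils.gen (10 run).
Re-examined without running (cache reused): cache.gen, check.gen, filter.gen, kernel.gen.
The important point: at filter.gen every value read last time is unchanged, so the dirty flag clears without a run.

Initial pass — values computed on the first demand:
  utils.gen = add(4, 5) = 9
  config.gen = min2(9, 4) = 4
  filter.gen = mul(4, 4) = 16
  check.gen = max2(16, 4) = 16
  cache.gen = min2(16, 16) = 16
  tables.gen = min2(5, 16) = 5
  codegen.gen = max2(5, 5) = 5
  router.gen = min2(5, 16) = 5
  assets.gen = max2(5, 5) = 5
  delta.gen = sub(5, 5) = 0
  patch.gen = add(5, 0) = 5
  probe.gen = min2(5, 5) = 5
  schema.gen = sub(5, 5) = 0
  kernel.gen = sub(0, 4) = -4

Second demand — change propagation:
  utils.gen: re-runs because omega.txt 5->0; new result 4.
  config.gen: re-runs because utils.gen 9->4; new result 4 (unchanged).
  filter.gen: re-examined; everything it read last time is the same (config.gen unchanged, config.gen unchanged) — cache 16 kept, no run.
  check.gen: re-examined; everything it read last time is the same (filter.gen unchanged, config.gen unchanged) — cache 16 kept, no run.
  cache.gen: re-examined; everything it read last time is the same (filter.gen unchanged, check.gen unchanged) — cache 16 kept, no run.
  tables.gen: re-runs because omega.txt 5->0; new result 0.
  codegen.gen: re-runs because tables.gen 5->0; omega.txt 5->0; new result 0.
  router.gen: re-runs because codegen.gen 5->0; new result 0.
  assets.gen: re-runs because router.gen 5->0; codegen.gen 5->0; new result 0.
  delta.gen: re-runs because router.gen 5->0; omega.txt 5->0; new result 0 (unchanged).
  patch.gen: re-runs because assets.gen 5->0; new result 0.
  probe.gen: re-runs because patch.gen 5->0; assets.gen 5->0; new result 0.
  schema.gen: re-runs because patch.gen 5->0; probe.gen 5->0; new result 0 (unchanged).
  kernel.gen: re-examined; everything it read last time is the same (schema.gen unchanged, config.gen unchanged) — cache -4 kept, no run.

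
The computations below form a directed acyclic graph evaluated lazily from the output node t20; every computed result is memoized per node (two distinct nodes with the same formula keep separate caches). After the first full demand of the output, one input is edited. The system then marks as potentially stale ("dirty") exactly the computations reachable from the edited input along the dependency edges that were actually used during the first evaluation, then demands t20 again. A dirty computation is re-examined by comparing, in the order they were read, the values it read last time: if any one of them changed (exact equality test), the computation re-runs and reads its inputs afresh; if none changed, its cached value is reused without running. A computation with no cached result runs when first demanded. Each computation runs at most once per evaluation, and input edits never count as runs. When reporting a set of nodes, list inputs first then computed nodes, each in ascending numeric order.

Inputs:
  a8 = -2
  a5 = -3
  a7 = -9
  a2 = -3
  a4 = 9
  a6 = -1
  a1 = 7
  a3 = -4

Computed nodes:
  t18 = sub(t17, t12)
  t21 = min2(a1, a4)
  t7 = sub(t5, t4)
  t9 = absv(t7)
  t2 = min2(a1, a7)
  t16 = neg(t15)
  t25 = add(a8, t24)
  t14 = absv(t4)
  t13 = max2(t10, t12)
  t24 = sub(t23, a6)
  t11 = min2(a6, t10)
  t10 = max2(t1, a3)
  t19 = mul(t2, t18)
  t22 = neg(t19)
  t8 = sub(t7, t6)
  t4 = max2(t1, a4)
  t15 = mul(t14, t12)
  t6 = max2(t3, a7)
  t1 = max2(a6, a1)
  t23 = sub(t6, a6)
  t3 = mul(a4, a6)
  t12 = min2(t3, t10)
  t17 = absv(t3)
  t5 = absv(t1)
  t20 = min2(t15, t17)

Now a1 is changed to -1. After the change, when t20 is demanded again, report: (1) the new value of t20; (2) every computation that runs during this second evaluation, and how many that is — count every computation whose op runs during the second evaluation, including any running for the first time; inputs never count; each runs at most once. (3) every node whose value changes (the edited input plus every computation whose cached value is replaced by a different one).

First demand of the output computes:
  t1 = max2(-1, 7) = 7
  t3 = mul(9, -1) = -9
  t4 = max2(7, 9) = 9
  t10 = max2(7, -4) = 7
  t12 = min2(-9, 7) = -9
  t14 = absv(9) = 9
  t15 = mul(9, -9) = -81
  t17 = absv(-9) = 9
  t20 = min2(-81, 9) = -81

After the edit, cleaning proceeds:
  t1: a read changed (a1 7->-1) — executes, giving -1.
  t4: a read changed (t1 7->-1) — executes, giving 9 — identical to its old value.
  t10: a read changed (t1 7->-1) — executes, giving -1.
  t12: a read changed (t10 7->-1) — executes, giving -9 — identical to its old value.
  t14: dirty, but its reads are unchanged (t4 unchanged); cached 9 stands.
  t15: dirty, but its reads are unchanged (t14 unchanged, t12 unchanged); cached -81 stands.
  t20: dirty, but its reads are unchanged (t15 unchanged, t17 unchanged); cached -81 stands.

Note where the cutoff bites: t14 is checked, finds nothing changed, and keeps its cache.

Demanding t20 again yields -81.
4 computations run: t1, t4, t10, t12.
The nodes whose values change: a1, t1, t10.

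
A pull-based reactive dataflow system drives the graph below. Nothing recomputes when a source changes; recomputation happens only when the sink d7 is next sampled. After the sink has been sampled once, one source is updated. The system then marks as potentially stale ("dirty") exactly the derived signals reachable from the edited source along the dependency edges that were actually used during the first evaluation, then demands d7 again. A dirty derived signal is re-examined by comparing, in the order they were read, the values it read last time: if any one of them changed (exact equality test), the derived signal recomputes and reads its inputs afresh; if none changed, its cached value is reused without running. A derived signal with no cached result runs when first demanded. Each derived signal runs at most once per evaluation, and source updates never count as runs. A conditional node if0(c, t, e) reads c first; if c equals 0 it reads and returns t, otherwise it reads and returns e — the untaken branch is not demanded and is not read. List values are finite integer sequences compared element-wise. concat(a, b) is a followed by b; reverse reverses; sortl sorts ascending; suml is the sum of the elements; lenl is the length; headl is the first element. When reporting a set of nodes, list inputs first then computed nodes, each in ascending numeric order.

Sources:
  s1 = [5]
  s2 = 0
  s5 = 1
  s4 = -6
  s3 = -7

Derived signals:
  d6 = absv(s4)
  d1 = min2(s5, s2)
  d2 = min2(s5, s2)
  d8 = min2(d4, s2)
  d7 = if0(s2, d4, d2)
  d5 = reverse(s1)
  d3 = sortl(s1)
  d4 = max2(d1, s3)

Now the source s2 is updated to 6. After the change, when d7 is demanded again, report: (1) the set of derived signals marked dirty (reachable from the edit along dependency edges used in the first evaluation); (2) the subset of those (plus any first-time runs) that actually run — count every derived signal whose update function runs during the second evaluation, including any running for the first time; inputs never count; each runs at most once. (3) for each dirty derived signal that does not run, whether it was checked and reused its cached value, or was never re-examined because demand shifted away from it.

Marked dirty: d1, d4, d7.
Derived signals that run: d2, d7 — 2 in total.
Never re-examined (demand shifted away): d1, d4.
Key observation: a condition flipped, so demand moved to the other branch — d1, d4 are never re-examined.

First evaluation (everything demanded from the output):
  d1 = min2(1, 0) = 0
  d4 = max2(0, -7) = 0
  d7 = if0(s2=0 -> then branch d4) = 0

Propagation after the edit:
  d1: marked dirty but never re-examined — demand shifted away from it.
  d2: demanded for the first time — runs, produces 1.
  d4: marked dirty but never re-examined — demand shifted away from it.
  d7: runs — s2 0->6; result 1.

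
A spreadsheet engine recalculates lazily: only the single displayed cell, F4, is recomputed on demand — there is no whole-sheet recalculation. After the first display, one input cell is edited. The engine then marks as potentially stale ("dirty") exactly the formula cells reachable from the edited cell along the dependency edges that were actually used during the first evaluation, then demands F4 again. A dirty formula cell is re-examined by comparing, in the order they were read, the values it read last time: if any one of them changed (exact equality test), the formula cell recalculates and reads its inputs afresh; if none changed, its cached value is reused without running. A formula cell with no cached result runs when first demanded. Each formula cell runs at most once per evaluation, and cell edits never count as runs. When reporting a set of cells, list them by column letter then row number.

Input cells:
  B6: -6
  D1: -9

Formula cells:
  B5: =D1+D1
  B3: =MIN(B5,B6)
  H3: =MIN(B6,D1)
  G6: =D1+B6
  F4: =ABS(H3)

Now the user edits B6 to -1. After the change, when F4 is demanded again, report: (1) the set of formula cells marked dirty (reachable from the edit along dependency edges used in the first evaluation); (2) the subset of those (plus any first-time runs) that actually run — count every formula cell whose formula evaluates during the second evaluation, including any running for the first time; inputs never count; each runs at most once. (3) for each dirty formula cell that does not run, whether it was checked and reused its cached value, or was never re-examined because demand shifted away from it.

First evaluation (everything demanded from the output):
  H3 = MIN(-6, -9) = -9
  F4 = ABS(-9) = 9

Propagation after the edit:
  H3: runs — B6 -6->-1; result -9 (same value as before).
  F4: checked — values it read are unchanged (H3 unchanged); reused cached 9 without running.

Key observation: the change is absorbed at H3 — it re-runs but produces the same value, and the output's value is unchanged.

Marked dirty: F4, H3.
Formula cells that run: H3 — 1 in total.
Checked but reused from cache: F4.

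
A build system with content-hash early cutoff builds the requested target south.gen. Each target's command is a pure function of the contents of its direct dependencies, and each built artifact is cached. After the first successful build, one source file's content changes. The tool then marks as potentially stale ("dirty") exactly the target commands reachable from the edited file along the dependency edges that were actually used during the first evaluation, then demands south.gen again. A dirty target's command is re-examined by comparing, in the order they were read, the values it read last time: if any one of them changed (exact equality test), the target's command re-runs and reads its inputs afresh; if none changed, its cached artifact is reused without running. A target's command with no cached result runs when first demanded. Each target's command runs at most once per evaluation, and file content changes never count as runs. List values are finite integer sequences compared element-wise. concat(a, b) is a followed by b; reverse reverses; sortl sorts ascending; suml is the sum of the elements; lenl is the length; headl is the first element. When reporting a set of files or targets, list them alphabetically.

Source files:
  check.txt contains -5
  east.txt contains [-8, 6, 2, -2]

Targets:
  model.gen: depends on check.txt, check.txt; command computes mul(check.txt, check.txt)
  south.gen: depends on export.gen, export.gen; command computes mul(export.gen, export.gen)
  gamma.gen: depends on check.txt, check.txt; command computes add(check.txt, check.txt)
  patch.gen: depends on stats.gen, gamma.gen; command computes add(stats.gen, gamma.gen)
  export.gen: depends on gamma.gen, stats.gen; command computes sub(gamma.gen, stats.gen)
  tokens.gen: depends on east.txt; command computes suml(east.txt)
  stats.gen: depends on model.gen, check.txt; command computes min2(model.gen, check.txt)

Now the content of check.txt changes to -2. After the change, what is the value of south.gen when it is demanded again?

New value of south.gen: 4.

First evaluation (everything demanded from the output):
  gamma.gen = add(-5, -5) = -10
  model.gen = mul(-5, -5) = 25
  stats.gen = min2(25, -5) = -5
  export.gen = sub(-10, -5) = -5
  south.gen = mul(-5, -5) = 25

Propagation after the edit:
  gamma.gen: runs — check.txt -5->-2; check.txt -5->-2; result -4.
  model.gen: runs — check.txt -5->-2; check.txt -5->-2; result 4.
  stats.gen: runs — model.gen 25->4; check.txt -5->-2; result -2.
  export.gen: runs — gamma.gen -10->-4; stats.gen -5->-2; result -2.
  south.gen: runs — export.gen -5->-2; export.gen -5->-2; result 4.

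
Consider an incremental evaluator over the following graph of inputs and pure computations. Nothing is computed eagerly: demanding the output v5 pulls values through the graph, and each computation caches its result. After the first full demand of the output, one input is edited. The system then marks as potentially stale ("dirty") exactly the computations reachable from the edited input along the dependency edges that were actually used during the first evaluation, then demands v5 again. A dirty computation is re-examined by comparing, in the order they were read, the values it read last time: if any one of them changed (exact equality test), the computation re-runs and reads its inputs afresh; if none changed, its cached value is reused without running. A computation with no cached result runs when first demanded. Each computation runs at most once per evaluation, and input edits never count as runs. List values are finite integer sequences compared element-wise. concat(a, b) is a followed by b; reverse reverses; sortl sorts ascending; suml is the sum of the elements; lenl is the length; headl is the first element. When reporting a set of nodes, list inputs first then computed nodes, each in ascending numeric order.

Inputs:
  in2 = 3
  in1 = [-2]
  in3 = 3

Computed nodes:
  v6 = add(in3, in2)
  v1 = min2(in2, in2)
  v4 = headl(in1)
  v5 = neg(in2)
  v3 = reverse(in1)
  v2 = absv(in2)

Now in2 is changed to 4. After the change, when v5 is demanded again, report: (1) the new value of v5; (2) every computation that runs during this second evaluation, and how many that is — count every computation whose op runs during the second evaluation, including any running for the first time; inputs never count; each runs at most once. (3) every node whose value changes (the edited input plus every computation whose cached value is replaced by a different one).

Initial pass — values computed on the first demand:
  v5 = neg(3) = -3

Second demand — change propagation:
  v5: re-runs because in2 3->4; new result -4.

v5 now evaluates to -4.
Run set: v5 (1 run).
Changed values: in2, v5.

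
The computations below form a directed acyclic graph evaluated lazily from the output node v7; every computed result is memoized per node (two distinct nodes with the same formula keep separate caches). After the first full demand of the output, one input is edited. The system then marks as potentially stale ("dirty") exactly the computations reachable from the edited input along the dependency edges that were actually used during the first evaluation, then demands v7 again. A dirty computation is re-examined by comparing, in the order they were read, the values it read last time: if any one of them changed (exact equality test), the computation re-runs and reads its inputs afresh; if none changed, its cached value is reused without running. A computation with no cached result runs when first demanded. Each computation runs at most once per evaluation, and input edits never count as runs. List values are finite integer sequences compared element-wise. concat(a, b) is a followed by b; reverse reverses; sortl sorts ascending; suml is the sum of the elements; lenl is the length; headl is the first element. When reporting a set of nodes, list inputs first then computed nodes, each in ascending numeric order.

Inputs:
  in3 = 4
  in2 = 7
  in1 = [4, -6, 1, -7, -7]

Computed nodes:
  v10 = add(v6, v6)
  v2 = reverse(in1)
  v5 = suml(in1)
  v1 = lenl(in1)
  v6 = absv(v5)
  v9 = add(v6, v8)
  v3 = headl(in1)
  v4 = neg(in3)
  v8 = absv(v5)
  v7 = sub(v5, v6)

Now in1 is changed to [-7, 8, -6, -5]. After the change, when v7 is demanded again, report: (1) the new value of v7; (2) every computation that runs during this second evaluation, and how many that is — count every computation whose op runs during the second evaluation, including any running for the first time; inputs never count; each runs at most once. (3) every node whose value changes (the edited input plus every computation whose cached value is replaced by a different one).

Demanding v7 again yields -20.
3 computations run: v5, v6, v7.
The nodes whose values change: in1, v5, v6, v7.

First demand of the output computes:
  v5 = suml([4, -6, 1, -7, -7]) = -15
  v6 = absv(-15) = 15
  v7 = sub(-15, 15) = -30

After the edit, cleaning proceeds:
  v5: a read changed (in1 [4, -6, 1, -7, -7]->[-7, 8, -6, -5]) — executes, giving -10.
  v6: a read changed (v5 -15->-10) — executes, giving 10.
  v7: a read changed (v5 -15->-10; v6 15->10) — executes, giving -20.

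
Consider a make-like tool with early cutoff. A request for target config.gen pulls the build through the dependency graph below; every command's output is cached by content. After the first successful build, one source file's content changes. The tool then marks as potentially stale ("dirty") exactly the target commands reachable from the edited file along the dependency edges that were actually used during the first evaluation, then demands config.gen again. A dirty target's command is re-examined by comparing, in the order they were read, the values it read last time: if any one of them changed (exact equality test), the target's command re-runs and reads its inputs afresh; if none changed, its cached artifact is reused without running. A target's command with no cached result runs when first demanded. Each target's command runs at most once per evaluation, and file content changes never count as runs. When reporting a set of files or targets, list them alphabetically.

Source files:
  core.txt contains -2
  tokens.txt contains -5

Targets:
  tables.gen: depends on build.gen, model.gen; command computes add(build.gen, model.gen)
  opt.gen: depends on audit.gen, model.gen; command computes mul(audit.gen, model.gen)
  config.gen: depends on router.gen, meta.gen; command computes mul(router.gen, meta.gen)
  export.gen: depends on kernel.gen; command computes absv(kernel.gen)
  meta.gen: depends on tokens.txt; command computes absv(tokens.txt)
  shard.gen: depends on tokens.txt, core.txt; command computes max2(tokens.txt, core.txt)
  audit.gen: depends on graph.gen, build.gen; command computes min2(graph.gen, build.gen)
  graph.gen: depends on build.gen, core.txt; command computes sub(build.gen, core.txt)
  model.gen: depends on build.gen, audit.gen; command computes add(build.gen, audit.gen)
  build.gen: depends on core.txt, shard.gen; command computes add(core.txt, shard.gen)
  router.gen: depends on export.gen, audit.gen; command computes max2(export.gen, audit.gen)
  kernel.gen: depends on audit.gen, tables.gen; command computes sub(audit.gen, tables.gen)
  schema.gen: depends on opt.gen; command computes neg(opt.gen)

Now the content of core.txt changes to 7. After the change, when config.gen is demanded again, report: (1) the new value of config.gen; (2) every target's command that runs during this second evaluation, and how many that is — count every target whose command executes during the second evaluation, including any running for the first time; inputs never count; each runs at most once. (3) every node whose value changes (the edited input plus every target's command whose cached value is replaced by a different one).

First demand of the output computes:
  meta.gen = absv(-5) = 5
  shard.gen = max2(-5, -2) = -2
  build.gen = add(-2, -2) = -4
  graph.gen = sub(-4, -2) = -2
  audit.gen = min2(-2, -4) = -4
  model.gen = add(-4, -4) = -8
  tables.gen = add(-4, -8) = -12
  kernel.gen = sub(-4, -12) = 8
  export.gen = absv(8) = 8
  router.gen = max2(8, -4) = 8
  config.gen = mul(8, 5) = 40

After the edit, cleaning proceeds:
  shard.gen: a read changed (core.txt -2->7) — executes, giving 7.
  build.gen: a read changed (core.txt -2->7; shard.gen -2->7) — executes, giving 14.
  graph.gen: a read changed (build.gen -4->14; core.txt -2->7) — executes, giving 7.
  audit.gen: a read changed (graph.gen -2->7; build.gen -4->14) — executes, giving 7.
  model.gen: a read changed (build.gen -4->14; audit.gen -4->7) — executes, giving 21.
  tables.gen: a read changed (build.gen -4->14; model.gen -8->21) — executes, giving 35.
  kernel.gen: a read changed (audit.gen -4->7; tables.gen -12->35) — executes, giving -28.
  export.gen: a read changed (kernel.gen 8->-28) — executes, giving 28.
  router.gen: a read changed (export.gen 8->28; audit.gen -4->7) — executes, giving 28.
  config.gen: a read changed (router.gen 8->28) — executes, giving 140.

Demanding config.gen again yields 140.
10 target commands run: audit.gen, build.gen, config.gen, export.gen, graph.gen, kernel.gen, model.gen, router.gen, shard.gen, tables.gen.
The nodes whose values change: audit.gen, build.gen, config.gen, core.txt, export.gen, graph.gen, kernel.gen, model.gen, router.gen, shard.gen, tables.gen.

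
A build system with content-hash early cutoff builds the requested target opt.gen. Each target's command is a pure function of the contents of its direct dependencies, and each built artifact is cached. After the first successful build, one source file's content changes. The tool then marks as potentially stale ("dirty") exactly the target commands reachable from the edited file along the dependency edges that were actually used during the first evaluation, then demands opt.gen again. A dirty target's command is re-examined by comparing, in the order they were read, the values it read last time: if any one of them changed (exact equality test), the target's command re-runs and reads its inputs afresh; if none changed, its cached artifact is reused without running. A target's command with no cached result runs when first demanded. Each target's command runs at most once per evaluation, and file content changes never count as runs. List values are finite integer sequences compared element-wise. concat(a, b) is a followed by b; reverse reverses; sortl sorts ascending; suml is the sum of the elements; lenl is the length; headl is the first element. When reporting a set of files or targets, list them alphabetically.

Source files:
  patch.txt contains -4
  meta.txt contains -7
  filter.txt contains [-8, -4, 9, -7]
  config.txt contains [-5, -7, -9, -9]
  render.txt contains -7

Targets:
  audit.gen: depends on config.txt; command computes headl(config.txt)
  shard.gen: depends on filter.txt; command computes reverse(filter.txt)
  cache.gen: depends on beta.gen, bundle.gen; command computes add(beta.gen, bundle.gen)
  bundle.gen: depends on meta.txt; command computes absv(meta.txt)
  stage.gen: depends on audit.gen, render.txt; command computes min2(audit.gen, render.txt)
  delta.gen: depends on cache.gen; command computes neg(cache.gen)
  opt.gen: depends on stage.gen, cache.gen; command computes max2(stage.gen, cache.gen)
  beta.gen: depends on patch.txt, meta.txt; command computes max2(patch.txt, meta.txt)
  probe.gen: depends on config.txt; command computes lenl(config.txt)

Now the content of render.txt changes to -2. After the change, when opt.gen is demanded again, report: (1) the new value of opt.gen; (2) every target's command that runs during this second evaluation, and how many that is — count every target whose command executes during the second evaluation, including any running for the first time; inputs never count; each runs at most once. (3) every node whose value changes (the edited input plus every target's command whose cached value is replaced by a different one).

First evaluation (everything demanded from the output):
  audit.gen = headl([-5, -7, -9, -9]) = -5
  beta.gen = max2(-4, -7) = -4
  bundle.gen = absv(-7) = 7
  cache.gen = add(-4, 7) = 3
  stage.gen = min2(-5, -7) = -7
  opt.gen = max2(-7, 3) = 3

Propagation after the edit:
  stage.gen: runs — render.txt -7->-2; result -5.
  opt.gen: runs — stage.gen -7->-5; result 3 (same value as before).

New value of opt.gen: 3.
Target commands that run: opt.gen, stage.gen — 2 in total.
Values that change: render.txt, stage.gen.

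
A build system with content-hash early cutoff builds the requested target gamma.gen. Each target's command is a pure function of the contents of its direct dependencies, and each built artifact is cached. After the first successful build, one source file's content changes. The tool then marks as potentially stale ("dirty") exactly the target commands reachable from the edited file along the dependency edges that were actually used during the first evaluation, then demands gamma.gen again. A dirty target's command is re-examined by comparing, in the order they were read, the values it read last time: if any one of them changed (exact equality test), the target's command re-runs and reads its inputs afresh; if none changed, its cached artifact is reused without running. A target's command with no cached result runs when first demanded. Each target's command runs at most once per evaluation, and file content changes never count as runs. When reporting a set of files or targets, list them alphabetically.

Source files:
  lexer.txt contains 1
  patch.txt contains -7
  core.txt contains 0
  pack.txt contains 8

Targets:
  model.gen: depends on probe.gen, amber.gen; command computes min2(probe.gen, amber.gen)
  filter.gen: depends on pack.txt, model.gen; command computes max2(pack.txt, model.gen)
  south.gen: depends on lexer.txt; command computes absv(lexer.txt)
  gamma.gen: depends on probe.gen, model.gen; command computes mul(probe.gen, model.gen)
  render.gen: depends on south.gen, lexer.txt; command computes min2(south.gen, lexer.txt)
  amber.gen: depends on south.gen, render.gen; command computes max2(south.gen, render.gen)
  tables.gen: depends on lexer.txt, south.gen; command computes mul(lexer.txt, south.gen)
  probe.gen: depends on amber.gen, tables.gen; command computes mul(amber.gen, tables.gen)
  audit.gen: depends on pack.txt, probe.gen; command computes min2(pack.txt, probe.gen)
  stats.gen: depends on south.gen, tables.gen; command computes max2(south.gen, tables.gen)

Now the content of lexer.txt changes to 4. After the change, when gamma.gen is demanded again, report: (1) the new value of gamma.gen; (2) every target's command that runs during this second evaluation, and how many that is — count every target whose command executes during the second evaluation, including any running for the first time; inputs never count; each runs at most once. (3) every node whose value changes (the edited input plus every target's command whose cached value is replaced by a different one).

New value of gamma.gen: 256.
Target commands that run: amber.gen, gamma.gen, model.gen, probe.gen, render.gen, south.gen, tables.gen — 7 in total.
Values that change: amber.gen, gamma.gen, lexer.txt, model.gen, probe.gen, render.gen, south.gen, tables.gen.

First evaluation (everything demanded from the output):
  south.gen = absv(1) = 1
  render.gen = min2(1, 1) = 1
  amber.gen = max2(1, 1) = 1
  tables.gen = mul(1, 1) = 1
  probe.gen = mul(1, 1) = 1
  model.gen = min2(1, 1) = 1
  gamma.gen = mul(1, 1) = 1

Propagation after the edit:
  south.gen: runs — lexer.txt 1->4; result 4.
  render.gen: runs — south.gen 1->4; lexer.txt 1->4; result 4.
  amber.gen: runs — south.gen 1->4; render.gen 1->4; result 4.
  tables.gen: runs — lexer.txt 1->4; south.gen 1->4; result 16.
  probe.gen: runs — amber.gen 1->4; tables.gen 1->16; result 64.
  model.gen: runs — probe.gen 1->64; amber.gen 1->4; result 4.
  gamma.gen: runs — probe.gen 1->64; model.gen 1->4; result 256.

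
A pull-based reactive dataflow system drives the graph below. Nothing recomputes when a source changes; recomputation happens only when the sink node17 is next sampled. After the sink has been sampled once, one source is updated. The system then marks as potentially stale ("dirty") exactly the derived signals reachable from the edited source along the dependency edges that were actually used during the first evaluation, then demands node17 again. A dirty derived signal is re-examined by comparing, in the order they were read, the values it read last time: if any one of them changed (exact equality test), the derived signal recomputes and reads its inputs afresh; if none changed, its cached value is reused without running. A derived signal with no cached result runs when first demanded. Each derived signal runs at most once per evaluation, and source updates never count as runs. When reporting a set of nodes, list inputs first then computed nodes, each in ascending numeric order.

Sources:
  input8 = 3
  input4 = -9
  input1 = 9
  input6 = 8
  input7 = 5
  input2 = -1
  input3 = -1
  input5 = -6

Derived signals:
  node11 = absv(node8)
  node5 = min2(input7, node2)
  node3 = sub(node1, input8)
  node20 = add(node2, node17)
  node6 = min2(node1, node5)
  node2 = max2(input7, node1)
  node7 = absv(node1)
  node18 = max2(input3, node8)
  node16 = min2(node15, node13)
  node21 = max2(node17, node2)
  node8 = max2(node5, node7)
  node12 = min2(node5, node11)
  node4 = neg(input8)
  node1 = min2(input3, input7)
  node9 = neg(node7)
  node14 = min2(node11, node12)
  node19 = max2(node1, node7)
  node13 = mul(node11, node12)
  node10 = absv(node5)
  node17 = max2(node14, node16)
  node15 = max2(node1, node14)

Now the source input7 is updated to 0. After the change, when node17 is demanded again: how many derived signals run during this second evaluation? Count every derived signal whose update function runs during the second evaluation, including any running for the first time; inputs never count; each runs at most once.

Derived signals that run: node1, node2, node5, node8, node11, node12, node13, node14, node15, node16, node17 — 11 in total.
Key observation: the cutoff stops propagation at node7 — its inputs' values are unchanged, so it reuses its cache.

First evaluation (everything demanded from the output):
  node1 = min2(-1, 5) = -1
  node2 = max2(5, -1) = 5
  node5 = min2(5, 5) = 5
  node7 = absv(-1) = 1
  node8 = max2(5, 1) = 5
  node11 = absv(5) = 5
  node12 = min2(5, 5) = 5
  node13 = mul(5, 5) = 25
  node14 = min2(5, 5) = 5
  node15 = max2(-1, 5) = 5
  node16 = min2(5, 25) = 5
  node17 = max2(5, 5) = 5

Propagation after the edit:
  node1: runs — input7 5->0; result -1 (same value as before).
  node2: runs — input7 5->0; result 0.
  node5: runs — input7 5->0; node2 5->0; result 0.
  node7: checked — values it read are unchanged (node1 unchanged); reused cached 1 without running.
  node8: runs — node5 5->0; result 1.
  node11: runs — node8 5->1; result 1.
  node12: runs — node5 5->0; node11 5->1; result 0.
  node13: runs — node11 5->1; node12 5->0; result 0.
  node14: runs — node11 5->1; node12 5->0; result 0.
  node15: runs — node14 5->0; result 0.
  node16: runs — node15 5->0; node13 25->0; result 0.
  node17: runs — node14 5->0; node16 5->0; result 0.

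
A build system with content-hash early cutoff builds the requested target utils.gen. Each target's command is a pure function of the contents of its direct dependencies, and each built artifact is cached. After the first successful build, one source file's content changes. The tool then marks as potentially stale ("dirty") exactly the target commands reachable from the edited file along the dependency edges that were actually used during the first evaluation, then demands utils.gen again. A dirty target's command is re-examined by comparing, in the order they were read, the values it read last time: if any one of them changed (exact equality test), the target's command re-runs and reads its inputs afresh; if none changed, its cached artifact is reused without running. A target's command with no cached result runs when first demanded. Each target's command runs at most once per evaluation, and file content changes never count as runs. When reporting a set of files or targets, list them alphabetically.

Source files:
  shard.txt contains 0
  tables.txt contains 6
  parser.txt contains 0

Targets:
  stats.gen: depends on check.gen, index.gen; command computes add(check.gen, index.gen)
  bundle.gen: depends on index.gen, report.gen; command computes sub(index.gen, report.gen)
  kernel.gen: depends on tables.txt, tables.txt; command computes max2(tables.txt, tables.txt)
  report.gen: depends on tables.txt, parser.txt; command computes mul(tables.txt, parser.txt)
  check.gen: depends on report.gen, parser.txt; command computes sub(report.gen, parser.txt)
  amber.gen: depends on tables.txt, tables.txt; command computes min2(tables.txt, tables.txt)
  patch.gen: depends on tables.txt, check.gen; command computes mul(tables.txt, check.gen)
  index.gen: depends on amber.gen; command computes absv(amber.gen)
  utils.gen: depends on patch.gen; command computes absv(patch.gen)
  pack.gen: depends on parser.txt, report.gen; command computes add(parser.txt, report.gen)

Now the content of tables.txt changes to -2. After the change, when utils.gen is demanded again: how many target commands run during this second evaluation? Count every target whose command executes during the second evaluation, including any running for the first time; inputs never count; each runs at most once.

Target commands that run: patch.gen, report.gen — 2 in total.
Key observation: the cutoff stops propagation at check.gen — its inputs' values are unchanged, so it reuses its cache.

First evaluation (everything demanded from the output):
  report.gen = mul(6, 0) = 0
  check.gen = sub(0, 0) = 0
  patch.gen = mul(6, 0) = 0
  utils.gen = absv(0) = 0

Propagation after the edit:
  report.gen: runs — tables.txt 6->-2; result 0 (same value as before).
  check.gen: checked — values it read are unchanged (report.gen unchanged, parser.txt unchanged); reused cached 0 without running.
  patch.gen: runs — tables.txt 6->-2; result 0 (same value as before).
  utils.gen: checked — values it read are unchanged (patch.gen unchanged); reused cached 0 without running.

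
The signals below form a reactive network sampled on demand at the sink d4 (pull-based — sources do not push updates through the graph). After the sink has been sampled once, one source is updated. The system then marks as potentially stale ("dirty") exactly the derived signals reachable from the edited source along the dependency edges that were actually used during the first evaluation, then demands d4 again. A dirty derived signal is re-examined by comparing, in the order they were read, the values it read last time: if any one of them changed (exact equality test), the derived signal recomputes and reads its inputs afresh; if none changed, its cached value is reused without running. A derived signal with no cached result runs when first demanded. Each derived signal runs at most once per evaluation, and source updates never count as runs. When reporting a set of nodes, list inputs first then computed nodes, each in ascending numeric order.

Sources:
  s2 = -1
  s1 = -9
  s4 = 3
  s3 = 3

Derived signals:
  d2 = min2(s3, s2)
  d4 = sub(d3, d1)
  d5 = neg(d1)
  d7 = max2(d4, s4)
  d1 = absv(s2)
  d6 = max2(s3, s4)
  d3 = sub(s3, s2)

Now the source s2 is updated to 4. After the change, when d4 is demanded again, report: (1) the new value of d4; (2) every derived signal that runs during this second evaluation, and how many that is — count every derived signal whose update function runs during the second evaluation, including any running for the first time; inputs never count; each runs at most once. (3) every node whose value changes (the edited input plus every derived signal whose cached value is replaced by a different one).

Initial pass — values computed on the first demand:
  d1 = absv(-1) = 1
  d3 = sub(3, -1) = 4
  d4 = sub(4, 1) = 3

Second demand — change propagation:
  d1: re-runs because s2 -1->4; new result 4.
  d3: re-runs because s2 -1->4; new result -1.
  d4: re-runs because d3 4->-1; d1 1->4; new result -5.

d4 now evaluates to -5.
Run set: d1, d3, d4 (3 run).
Changed values: s2, d1, d3, d4.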